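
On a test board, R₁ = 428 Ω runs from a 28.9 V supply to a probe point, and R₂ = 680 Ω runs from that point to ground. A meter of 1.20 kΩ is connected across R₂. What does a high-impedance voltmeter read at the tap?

The load sits in parallel with R₂: R₂‖R_L = (680 × 1200) / (680 + 1200) = 434.0 Ω.
V_out = 28.9 × 434.0 / (428 + 434.0) = 28.9 × 434.0/862.0 = 14.6 V.

V_out ≈ 14.6 V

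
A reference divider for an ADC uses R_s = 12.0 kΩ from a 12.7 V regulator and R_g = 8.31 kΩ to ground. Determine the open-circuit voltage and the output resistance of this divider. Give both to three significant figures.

V_th is the open-circuit tap voltage: 12.7 × 8.31/(12.0 + 8.31) = 5.20 V.
With the supply zeroed, R_s and R_g appear in parallel from the tap: R_th = R_s‖R_g = (12.0 × 8.31)/20.31 = 4.91 kΩ.

V_th = 5.20 V, R_th = 4.91 kΩ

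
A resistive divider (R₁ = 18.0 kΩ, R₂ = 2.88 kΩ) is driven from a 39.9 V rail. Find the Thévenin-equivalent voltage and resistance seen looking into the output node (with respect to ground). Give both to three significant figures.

V_th is the open-circuit tap voltage: 39.9 × 2.88/(18.0 + 2.88) = 5.50 V.
With the supply zeroed, R₁ and R₂ appear in parallel from the tap: R_th = R₁‖R₂ = (18.0 × 2.88)/20.88 = 2.48 kΩ.

V_th = 5.50 V, R_th = 2.48 kΩ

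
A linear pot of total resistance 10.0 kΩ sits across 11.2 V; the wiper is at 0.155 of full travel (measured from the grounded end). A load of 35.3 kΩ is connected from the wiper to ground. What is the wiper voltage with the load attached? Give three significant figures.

V ≈ 1.67 V

The wiper splits the pot into (1−α)R = 8.450 kΩ above and αR = 1.550 kΩ below.
Lower section ‖ load = 1.485 kΩ.
V_wiper = 11.2 × 1.485/(8.450 + 1.485) = 1.67 V.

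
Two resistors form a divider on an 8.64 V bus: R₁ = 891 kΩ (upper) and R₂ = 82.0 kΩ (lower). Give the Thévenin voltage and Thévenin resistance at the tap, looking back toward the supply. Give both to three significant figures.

V_th is the open-circuit tap voltage: 8.64 × 82.0/(891 + 82.0) = 0.728 V.
With the supply zeroed, R₁ and R₂ appear in parallel from the tap: R_th = R₁‖R₂ = (891 × 82.0)/973.0 = 75.1 kΩ.

V_th = 0.728 V, R_th = 75.1 kΩ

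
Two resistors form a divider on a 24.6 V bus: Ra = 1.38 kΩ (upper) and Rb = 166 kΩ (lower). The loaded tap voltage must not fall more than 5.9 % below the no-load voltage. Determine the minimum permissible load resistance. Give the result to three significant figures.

R_L(min) ≈ 21.8 kΩ

Output resistance R_th = Ra‖Rb = (1.38 × 166)/167.4 = 1.369 kΩ.
The fractional drop is R_th/(R_th + R_L); requiring this ≤ 0.0590 gives R_L ≥ R_th(1/0.0590 − 1) = 1.369 × 15.95 = 21.8 kΩ.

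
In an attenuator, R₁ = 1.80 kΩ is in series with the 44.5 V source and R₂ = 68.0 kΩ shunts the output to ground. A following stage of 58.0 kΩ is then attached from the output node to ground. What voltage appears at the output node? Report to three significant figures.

V_out ≈ 42.1 V

The load sits in parallel with R₂: R₂‖R_L = (68.0 × 58.0) / (68.0 + 58.0) = 31.30 kΩ.
V_out = 44.5 × 31.30 / (1.80 + 31.30) = 44.5 × 31.30/33.10 = 42.1 V.
(Unloaded it would have been 43.4 V.)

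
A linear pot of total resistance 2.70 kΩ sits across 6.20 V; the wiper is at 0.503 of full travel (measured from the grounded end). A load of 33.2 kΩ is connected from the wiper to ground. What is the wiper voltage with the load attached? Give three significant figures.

V ≈ 3.06 V

The wiper splits the pot into (1−α)R = 1.342 kΩ above and αR = 1.358 kΩ below.
Lower section ‖ load = 1.305 kΩ.
V_wiper = 6.20 × 1.305/(1.342 + 1.305) = 3.06 V.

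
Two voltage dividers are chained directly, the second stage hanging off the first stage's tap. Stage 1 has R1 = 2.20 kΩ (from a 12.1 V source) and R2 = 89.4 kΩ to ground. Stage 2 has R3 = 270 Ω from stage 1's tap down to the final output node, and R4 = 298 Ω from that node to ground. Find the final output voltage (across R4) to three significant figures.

V_out ≈ 1.30 V

Stage 2 presents R3+R4 = 568.0 Ω as a load on stage 1's tap.
Stage 1's lower leg becomes R2‖(R3+R4) = 564.4 Ω, so V_mid = 12.1 × 564.4/2764 = 2.470 V.
Stage 2 is itself unloaded: V_out = V_mid × R4/(R3+R4) = 2.470 × 298/568.0 = 1.30 V.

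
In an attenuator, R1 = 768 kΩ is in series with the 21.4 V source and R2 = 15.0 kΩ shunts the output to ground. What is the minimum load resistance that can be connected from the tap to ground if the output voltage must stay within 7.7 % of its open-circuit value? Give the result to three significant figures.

Output resistance R_th = R1‖R2 = (768 × 15.0)/783.0 = 14.71 kΩ.
The fractional drop is R_th/(R_th + R_L); requiring this ≤ 0.0770 gives R_L ≥ R_th(1/0.0770 − 1) = 14.71 × 11.99 = 176 kΩ.

R_L(min) ≈ 176 kΩ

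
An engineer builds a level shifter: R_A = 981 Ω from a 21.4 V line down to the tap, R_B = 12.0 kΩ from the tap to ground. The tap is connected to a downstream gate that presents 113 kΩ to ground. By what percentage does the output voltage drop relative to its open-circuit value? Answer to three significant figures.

0.796 %

The divider's output (Thévenin) resistance is R_A‖R_B = 906.9 Ω.
Fractional drop under load = R_th/(R_th + R_L) = 906.9 / (906.9 + 113000) = 0.007961.
So the output falls by 0.796 %.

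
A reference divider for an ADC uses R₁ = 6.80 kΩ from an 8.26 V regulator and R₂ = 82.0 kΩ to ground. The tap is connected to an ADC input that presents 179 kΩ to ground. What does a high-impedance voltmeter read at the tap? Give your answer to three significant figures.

V_out ≈ 7.37 V

The load sits in parallel with R₂: R₂‖R_L = (82.0 × 179) / (82.0 + 179) = 56.24 kΩ.
V_out = 8.26 × 56.24 / (6.80 + 56.24) = 8.26 × 56.24/63.04 = 7.37 V.
(Unloaded it would have been 7.63 V.)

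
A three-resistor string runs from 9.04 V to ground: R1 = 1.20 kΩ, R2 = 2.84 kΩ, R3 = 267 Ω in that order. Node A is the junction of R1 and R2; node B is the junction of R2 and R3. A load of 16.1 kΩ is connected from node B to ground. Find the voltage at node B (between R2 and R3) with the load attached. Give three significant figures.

At node B, R3 is in parallel with the load: R3‖R_L = 262.6 Ω.
Below node A the resistance is R2 + (R3‖R_L) = 3103 Ω, so V_A = 9.04 × 3103/4303 = 6.519 V.
Then V_B = V_A × (R3‖R_L)/(R2 + R3‖R_L) = 6.519 × 262.6/3103 = 0.552 V.

V ≈ 0.552 V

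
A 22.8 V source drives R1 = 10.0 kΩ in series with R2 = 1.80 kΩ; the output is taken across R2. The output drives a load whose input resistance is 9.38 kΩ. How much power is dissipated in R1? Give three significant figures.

Total resistance from the source is R1 + (R2‖R_L) = 11.51 kΩ, so I = 22.8/11.51 kΩ = 1.981 mA.
P = I²·R1 = (1.981 mA)² × 10.0 kΩ = 39.2 mW.

P ≈ 39.2 mW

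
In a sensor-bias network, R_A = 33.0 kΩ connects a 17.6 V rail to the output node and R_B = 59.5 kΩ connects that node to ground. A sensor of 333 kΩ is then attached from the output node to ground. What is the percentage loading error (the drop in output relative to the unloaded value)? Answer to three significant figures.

The divider's output (Thévenin) resistance is R_A‖R_B = 21.23 kΩ.
Fractional drop under load = R_th/(R_th + R_L) = 21.23 / (21.23 + 333) = 0.05992.
So the output falls by 5.99 %.

5.99 %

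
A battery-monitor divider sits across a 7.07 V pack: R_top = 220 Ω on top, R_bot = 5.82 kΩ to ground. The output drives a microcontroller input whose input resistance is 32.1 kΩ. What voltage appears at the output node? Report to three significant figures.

V_out ≈ 6.77 V

The load sits in parallel with R_bot: R_bot‖R_L = (5820 × 32100) / (5820 + 32100) = 4927 Ω.
V_out = 7.07 × 4927 / (220 + 4927) = 7.07 × 4927/5147 = 6.77 V.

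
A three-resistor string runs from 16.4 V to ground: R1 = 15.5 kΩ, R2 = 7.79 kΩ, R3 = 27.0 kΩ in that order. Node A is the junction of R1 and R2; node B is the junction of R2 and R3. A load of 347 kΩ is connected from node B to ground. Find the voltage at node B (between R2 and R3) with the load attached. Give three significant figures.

V ≈ 8.50 V

At node B, R3 is in parallel with the load: R3‖R_L = 25.05 kΩ.
Below node A the resistance is R2 + (R3‖R_L) = 32.84 kΩ, so V_A = 16.4 × 32.84/48.34 = 11.14 V.
Then V_B = V_A × (R3‖R_L)/(R2 + R3‖R_L) = 11.14 × 25.05/32.84 = 8.50 V.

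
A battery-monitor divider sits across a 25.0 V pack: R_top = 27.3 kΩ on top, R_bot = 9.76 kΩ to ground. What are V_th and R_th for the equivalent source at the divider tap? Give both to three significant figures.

V_th = 6.58 V, R_th = 7.19 kΩ

V_th is the open-circuit tap voltage: 25.0 × 9.76/(27.3 + 9.76) = 6.58 V.
With the supply zeroed, R_top and R_bot appear in parallel from the tap: R_th = R_top‖R_bot = (27.3 × 9.76)/37.06 = 7.19 kΩ.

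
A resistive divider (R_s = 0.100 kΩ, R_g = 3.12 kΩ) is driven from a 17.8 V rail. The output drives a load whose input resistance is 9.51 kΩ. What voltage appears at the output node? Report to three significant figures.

V_out ≈ 17.1 V

The load sits in parallel with R_g: R_g‖R_L = (3120 × 9510) / (3120 + 9510) = 2349 Ω.
V_out = 17.8 × 2349 / (100 + 2349) = 17.8 × 2349/2449 = 17.1 V.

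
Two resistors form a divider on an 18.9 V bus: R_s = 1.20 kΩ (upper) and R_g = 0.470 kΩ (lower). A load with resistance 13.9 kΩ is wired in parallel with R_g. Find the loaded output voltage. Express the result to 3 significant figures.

V_out ≈ 5.19 V

The load sits in parallel with R_g: R_g‖R_L = (470 × 13900) / (470 + 13900) = 454.6 Ω.
V_out = 18.9 × 454.6 / (1200 + 454.6) = 18.9 × 454.6/1655 = 5.19 V.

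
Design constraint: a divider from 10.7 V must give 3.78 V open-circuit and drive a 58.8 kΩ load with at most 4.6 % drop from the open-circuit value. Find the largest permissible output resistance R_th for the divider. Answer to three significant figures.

Loading drop = R_th/(R_th + R_L) ≤ 0.0460, so R_th ≤ R_L · ε/(1−ε) = 58.8 kΩ × 0.0460/0.9540 = 2.84 kΩ.
(Any R1, R2 with R2/(R1+R2) = 0.353 and R1‖R2 ≤ 2.84 kΩ will meet the spec.)

R_th ≤ 2.84 kΩ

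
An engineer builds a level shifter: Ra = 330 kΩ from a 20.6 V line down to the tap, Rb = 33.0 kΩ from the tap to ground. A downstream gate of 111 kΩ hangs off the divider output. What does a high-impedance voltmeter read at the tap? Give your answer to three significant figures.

The load sits in parallel with Rb: Rb‖R_L = (33.0 × 111) / (33.0 + 111) = 25.44 kΩ.
V_out = 20.6 × 25.44 / (330 + 25.44) = 20.6 × 25.44/355.4 = 1.47 V.

V_out ≈ 1.47 V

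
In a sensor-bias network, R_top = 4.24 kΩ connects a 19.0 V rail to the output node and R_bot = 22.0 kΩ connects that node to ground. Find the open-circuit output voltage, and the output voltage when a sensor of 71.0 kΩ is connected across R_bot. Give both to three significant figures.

Unloaded: 15.9 V; loaded: 15.2 V

Open-circuit: V = 19.0 × 22.0/(4.24 + 22.0) = 15.9 V.
With the load, R_bot becomes R_bot‖R_L = 16.80 kΩ, so V = 19.0 × 16.80/21.04 = 15.2 V.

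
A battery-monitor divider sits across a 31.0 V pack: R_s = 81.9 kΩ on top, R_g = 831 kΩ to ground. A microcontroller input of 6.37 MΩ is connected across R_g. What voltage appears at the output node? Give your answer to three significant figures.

The load sits in parallel with R_g: R_g‖R_L = (831 × 6370) / (831 + 6370) = 735.1 kΩ.
V_out = 31.0 × 735.1 / (81.9 + 735.1) = 31.0 × 735.1/817.0 = 27.9 V.

V_out ≈ 27.9 V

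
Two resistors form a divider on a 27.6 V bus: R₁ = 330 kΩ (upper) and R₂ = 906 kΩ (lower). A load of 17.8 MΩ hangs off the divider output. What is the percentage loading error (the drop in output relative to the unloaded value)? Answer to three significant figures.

1.34 %

The divider's output (Thévenin) resistance is R₁‖R₂ = 241.9 kΩ.
Fractional drop under load = R_th/(R_th + R_L) = 241.9 / (241.9 + 17800) = 0.01341.
So the output falls by 1.34 %.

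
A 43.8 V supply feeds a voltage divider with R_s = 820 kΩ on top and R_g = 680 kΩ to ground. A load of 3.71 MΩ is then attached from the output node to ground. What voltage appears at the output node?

The load sits in parallel with R_g: R_g‖R_L = (680 × 3710) / (680 + 3710) = 574.7 kΩ.
V_out = 43.8 × 574.7 / (820 + 574.7) = 43.8 × 574.7/1395 = 18.0 V.
(Unloaded it would have been 19.9 V.)

V_out ≈ 18.0 V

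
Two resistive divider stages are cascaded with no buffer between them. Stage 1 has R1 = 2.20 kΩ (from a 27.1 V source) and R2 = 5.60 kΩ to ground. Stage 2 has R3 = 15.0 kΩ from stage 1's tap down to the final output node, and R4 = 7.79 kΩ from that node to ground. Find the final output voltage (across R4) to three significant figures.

V_out ≈ 6.22 V

Stage 2 presents R3+R4 = 22.79 kΩ as a load on stage 1's tap.
Stage 1's lower leg becomes R2‖(R3+R4) = 4.495 kΩ, so V_mid = 27.1 × 4.495/6.695 = 18.20 V.
Stage 2 is itself unloaded: V_out = V_mid × R4/(R3+R4) = 18.20 × 7.79/22.79 = 6.22 V.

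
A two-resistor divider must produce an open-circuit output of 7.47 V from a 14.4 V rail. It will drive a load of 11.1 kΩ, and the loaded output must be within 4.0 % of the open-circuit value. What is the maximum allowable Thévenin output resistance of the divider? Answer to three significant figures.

R_th ≤ 462 Ω

Loading drop = R_th/(R_th + R_L) ≤ 0.0400, so R_th ≤ R_L · ε/(1−ε) = 11.1 kΩ × 0.0400/0.9600 = 462 Ω.
(Any R1, R2 with R2/(R1+R2) = 0.519 and R1‖R2 ≤ 462 Ω will meet the spec.)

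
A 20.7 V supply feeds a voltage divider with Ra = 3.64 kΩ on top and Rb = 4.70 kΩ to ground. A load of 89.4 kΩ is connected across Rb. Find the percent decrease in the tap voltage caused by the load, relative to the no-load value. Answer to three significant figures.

2.24 %

The divider's output (Thévenin) resistance is Ra‖Rb = 2.051 kΩ.
Fractional drop under load = R_th/(R_th + R_L) = 2.051 / (2.051 + 89.4) = 0.02243.
So the output falls by 2.24 %.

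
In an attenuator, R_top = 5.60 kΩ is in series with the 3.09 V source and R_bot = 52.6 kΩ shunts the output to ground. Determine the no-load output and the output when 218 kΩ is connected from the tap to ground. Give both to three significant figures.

Open-circuit: V = 3.09 × 52.6/(5.60 + 52.6) = 2.79 V.
With the load, R_bot becomes R_bot‖R_L = 42.38 kΩ, so V = 3.09 × 42.38/47.98 = 2.73 V.

Unloaded: 2.79 V; loaded: 2.73 V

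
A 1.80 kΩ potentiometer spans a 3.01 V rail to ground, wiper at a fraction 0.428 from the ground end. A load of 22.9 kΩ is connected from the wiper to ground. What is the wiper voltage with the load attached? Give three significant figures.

V ≈ 1.26 V

The wiper splits the pot into (1−α)R = 1030 Ω above and αR = 770.4 Ω below.
Lower section ‖ load = 745.3 Ω.
V_wiper = 3.01 × 745.3/(1030 + 745.3) = 1.26 V.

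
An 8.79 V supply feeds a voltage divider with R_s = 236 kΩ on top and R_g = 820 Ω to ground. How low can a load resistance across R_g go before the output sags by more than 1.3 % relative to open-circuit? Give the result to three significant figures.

R_L(min) ≈ 62.0 kΩ

Output resistance R_th = R_s‖R_g = (236000 × 820)/236800 = 817.2 Ω.
The fractional drop is R_th/(R_th + R_L); requiring this ≤ 0.0130 gives R_L ≥ R_th(1/0.0130 − 1) = 817.2 × 75.92 = 62.0 kΩ.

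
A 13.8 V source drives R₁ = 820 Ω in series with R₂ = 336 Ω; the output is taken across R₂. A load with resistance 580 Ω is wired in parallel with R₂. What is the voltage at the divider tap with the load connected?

The load sits in parallel with R₂: R₂‖R_L = (336 × 580) / (336 + 580) = 212.8 Ω.
V_out = 13.8 × 212.8 / (820 + 212.8) = 13.8 × 212.8/1033 = 2.84 V.

V_out ≈ 2.84 V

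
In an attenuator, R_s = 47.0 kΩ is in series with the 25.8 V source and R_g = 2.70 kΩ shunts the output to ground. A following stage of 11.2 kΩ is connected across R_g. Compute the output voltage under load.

The load sits in parallel with R_g: R_g‖R_L = (2.70 × 11.2) / (2.70 + 11.2) = 2.176 kΩ.
V_out = 25.8 × 2.176 / (47.0 + 2.176) = 25.8 × 2.176/49.18 = 1.14 V.

V_out ≈ 1.14 V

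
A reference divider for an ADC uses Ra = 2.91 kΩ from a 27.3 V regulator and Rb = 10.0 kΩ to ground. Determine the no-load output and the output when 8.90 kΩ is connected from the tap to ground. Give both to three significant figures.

Unloaded: 21.1 V; loaded: 16.9 V

Open-circuit: V = 27.3 × 10.0/(2.91 + 10.0) = 21.1 V.
With the load, Rb becomes Rb‖R_L = 4.709 kΩ, so V = 27.3 × 4.709/7.619 = 16.9 V.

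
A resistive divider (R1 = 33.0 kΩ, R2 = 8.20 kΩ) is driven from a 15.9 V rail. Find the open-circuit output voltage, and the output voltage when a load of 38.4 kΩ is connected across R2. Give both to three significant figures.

Open-circuit: V = 15.9 × 8.20/(33.0 + 8.20) = 3.16 V.
With the load, R2 becomes R2‖R_L = 6.757 kΩ, so V = 15.9 × 6.757/39.76 = 2.70 V.

Unloaded: 3.16 V; loaded: 2.70 V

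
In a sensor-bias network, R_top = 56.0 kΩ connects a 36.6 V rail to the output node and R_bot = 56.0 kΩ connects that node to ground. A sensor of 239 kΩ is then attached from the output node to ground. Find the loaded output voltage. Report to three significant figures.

The load sits in parallel with R_bot: R_bot‖R_L = (56.0 × 239) / (56.0 + 239) = 45.37 kΩ.
V_out = 36.6 × 45.37 / (56.0 + 45.37) = 36.6 × 45.37/101.4 = 16.4 V.

V_out ≈ 16.4 V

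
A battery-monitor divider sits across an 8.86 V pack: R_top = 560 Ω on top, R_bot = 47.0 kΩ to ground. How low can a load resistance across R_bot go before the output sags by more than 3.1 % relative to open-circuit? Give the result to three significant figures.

R_L(min) ≈ 17.3 kΩ

Output resistance R_th = R_top‖R_bot = (560 × 47000)/47560 = 553.4 Ω.
The fractional drop is R_th/(R_th + R_L); requiring this ≤ 0.0310 gives R_L ≥ R_th(1/0.0310 − 1) = 553.4 × 31.26 = 17.3 kΩ.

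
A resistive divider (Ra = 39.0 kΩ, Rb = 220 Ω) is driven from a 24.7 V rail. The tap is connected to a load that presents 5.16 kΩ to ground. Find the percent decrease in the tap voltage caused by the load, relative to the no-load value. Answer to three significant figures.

4.07 %

The divider's output (Thévenin) resistance is Ra‖Rb = 218.8 Ω.
Fractional drop under load = R_th/(R_th + R_L) = 218.8 / (218.8 + 5160) = 0.04067.
So the output falls by 4.07 %.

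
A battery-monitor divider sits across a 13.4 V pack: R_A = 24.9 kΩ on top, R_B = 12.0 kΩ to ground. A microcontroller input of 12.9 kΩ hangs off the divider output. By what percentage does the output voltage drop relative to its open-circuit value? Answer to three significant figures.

The divider's output (Thévenin) resistance is R_A‖R_B = 8.098 kΩ.
Fractional drop under load = R_th/(R_th + R_L) = 8.098 / (8.098 + 12.9) = 0.3856.
So the output falls by 38.6 %.

38.6 %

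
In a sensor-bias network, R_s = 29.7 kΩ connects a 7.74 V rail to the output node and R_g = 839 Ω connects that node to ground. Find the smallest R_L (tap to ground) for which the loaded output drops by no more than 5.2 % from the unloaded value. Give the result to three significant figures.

R_L(min) ≈ 14.9 kΩ

Output resistance R_th = R_s‖R_g = (29700 × 839)/30540 = 816.0 Ω.
The fractional drop is R_th/(R_th + R_L); requiring this ≤ 0.0520 gives R_L ≥ R_th(1/0.0520 − 1) = 816.0 × 18.23 = 14.9 kΩ.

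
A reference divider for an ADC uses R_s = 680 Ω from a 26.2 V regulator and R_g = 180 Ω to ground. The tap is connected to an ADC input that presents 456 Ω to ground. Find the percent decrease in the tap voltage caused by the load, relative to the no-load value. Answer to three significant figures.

The divider's output (Thévenin) resistance is R_s‖R_g = 142.3 Ω.
Fractional drop under load = R_th/(R_th + R_L) = 142.3 / (142.3 + 456) = 0.2379.
So the output falls by 23.8 %.

23.8 %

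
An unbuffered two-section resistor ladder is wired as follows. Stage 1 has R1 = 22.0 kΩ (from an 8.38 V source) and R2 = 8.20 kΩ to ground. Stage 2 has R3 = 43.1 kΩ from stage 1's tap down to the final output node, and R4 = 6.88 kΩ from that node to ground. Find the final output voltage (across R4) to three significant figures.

V_out ≈ 0.280 V

Stage 2 presents R3+R4 = 49.98 kΩ as a load on stage 1's tap.
Stage 1's lower leg becomes R2‖(R3+R4) = 7.044 kΩ, so V_mid = 8.38 × 7.044/29.04 = 2.032 V.
Stage 2 is itself unloaded: V_out = V_mid × R4/(R3+R4) = 2.032 × 6.88/49.98 = 0.280 V.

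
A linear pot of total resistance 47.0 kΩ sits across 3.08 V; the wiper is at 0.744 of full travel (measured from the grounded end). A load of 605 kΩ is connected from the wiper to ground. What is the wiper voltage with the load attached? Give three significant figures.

V ≈ 2.26 V

The wiper splits the pot into (1−α)R = 12.03 kΩ above and αR = 34.97 kΩ below.
Lower section ‖ load = 33.06 kΩ.
V_wiper = 3.08 × 33.06/(12.03 + 33.06) = 2.26 V.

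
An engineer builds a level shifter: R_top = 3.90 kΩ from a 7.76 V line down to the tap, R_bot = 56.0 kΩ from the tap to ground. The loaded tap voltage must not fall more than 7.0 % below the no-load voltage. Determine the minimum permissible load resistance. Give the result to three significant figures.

R_L(min) ≈ 48.4 kΩ

Output resistance R_th = R_top‖R_bot = (3.90 × 56.0)/59.90 = 3.646 kΩ.
The fractional drop is R_th/(R_th + R_L); requiring this ≤ 0.0700 gives R_L ≥ R_th(1/0.0700 − 1) = 3.646 × 13.29 = 48.4 kΩ.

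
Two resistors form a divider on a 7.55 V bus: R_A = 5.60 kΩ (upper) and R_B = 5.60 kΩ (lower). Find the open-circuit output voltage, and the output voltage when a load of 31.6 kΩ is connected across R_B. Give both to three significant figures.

Unloaded: 3.77 V; loaded: 3.47 V

Open-circuit: V = 7.55 × 5.60/(5.60 + 5.60) = 3.77 V.
With the load, R_B becomes R_B‖R_L = 4.757 kΩ, so V = 7.55 × 4.757/10.36 = 3.47 V.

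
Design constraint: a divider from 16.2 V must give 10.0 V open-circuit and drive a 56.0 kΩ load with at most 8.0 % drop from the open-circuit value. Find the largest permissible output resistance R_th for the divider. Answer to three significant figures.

R_th ≤ 4.87 kΩ

Loading drop = R_th/(R_th + R_L) ≤ 0.0800, so R_th ≤ R_L · ε/(1−ε) = 56.0 kΩ × 0.0800/0.9200 = 4.87 kΩ.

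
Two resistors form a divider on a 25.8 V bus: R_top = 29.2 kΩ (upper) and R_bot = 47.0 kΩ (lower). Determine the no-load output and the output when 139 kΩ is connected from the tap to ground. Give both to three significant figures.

Unloaded: 15.9 V; loaded: 14.1 V

Open-circuit: V = 25.8 × 47.0/(29.2 + 47.0) = 15.9 V.
With the load, R_bot becomes R_bot‖R_L = 35.12 kΩ, so V = 25.8 × 35.12/64.32 = 14.1 V.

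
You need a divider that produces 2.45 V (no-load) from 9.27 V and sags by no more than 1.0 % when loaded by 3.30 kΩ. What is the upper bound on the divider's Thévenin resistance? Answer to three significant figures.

Loading drop = R_th/(R_th + R_L) ≤ 0.0100, so R_th ≤ R_L · ε/(1−ε) = 3.30 kΩ × 0.0100/0.9900 = 33.3 Ω.

R_th ≤ 33.3 Ω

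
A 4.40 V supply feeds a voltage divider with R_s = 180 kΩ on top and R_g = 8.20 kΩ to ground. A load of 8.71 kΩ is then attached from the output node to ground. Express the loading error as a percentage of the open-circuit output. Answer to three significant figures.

The divider's output (Thévenin) resistance is R_s‖R_g = 7.843 kΩ.
Fractional drop under load = R_th/(R_th + R_L) = 7.843 / (7.843 + 8.71) = 0.4738.
So the output falls by 47.4 %.

47.4 %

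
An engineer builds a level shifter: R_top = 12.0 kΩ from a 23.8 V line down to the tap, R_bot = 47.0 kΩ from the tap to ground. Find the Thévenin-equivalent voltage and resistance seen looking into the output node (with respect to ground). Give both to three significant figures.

V_th is the open-circuit tap voltage: 23.8 × 47.0/(12.0 + 47.0) = 19.0 V.
With the supply zeroed, R_top and R_bot appear in parallel from the tap: R_th = R_top‖R_bot = (12.0 × 47.0)/59.00 = 9.56 kΩ.

V_th = 19.0 V, R_th = 9.56 kΩ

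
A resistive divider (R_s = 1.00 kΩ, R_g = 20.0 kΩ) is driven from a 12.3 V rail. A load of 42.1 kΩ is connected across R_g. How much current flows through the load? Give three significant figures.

I_L ≈ 0.272 mA

R_g‖R_L = 13.56 kΩ; V_out = 12.3 × 13.56/14.56 = 11.46 V.
I_L = V_out / R_L = 11.46 / 42.1 kΩ = 0.272 mA.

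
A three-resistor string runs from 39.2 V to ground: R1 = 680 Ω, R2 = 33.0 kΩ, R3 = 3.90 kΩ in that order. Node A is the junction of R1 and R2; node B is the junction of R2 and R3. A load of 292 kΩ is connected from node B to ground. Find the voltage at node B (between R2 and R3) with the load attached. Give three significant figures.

At node B, R3 is in parallel with the load: R3‖R_L = 3849 Ω.
Below node A the resistance is R2 + (R3‖R_L) = 36850 Ω, so V_A = 39.2 × 36850/37530 = 38.49 V.
Then V_B = V_A × (R3‖R_L)/(R2 + R3‖R_L) = 38.49 × 3849/36850 = 4.02 V.

V ≈ 4.02 V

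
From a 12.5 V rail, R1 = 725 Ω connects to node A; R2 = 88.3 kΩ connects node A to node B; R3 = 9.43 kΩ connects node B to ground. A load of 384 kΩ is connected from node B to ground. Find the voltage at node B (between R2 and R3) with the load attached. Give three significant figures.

At node B, R3 is in parallel with the load: R3‖R_L = 9204 Ω.
Below node A the resistance is R2 + (R3‖R_L) = 97500 Ω, so V_A = 12.5 × 97500/98230 = 12.41 V.
Then V_B = V_A × (R3‖R_L)/(R2 + R3‖R_L) = 12.41 × 9204/97500 = 1.17 V.

V ≈ 1.17 V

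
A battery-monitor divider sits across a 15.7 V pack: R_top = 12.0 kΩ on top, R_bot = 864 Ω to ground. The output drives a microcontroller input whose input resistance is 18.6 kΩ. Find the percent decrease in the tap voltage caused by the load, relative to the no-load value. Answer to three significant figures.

The divider's output (Thévenin) resistance is R_top‖R_bot = 806.0 Ω.
Fractional drop under load = R_th/(R_th + R_L) = 806.0 / (806.0 + 18600) = 0.04153.
So the output falls by 4.15 %.

4.15 %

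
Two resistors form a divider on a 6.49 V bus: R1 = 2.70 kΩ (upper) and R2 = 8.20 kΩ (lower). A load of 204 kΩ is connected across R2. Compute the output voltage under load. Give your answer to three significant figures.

The load sits in parallel with R2: R2‖R_L = (8.20 × 204) / (8.20 + 204) = 7.883 kΩ.
V_out = 6.49 × 7.883 / (2.70 + 7.883) = 6.49 × 7.883/10.58 = 4.83 V.

V_out ≈ 4.83 V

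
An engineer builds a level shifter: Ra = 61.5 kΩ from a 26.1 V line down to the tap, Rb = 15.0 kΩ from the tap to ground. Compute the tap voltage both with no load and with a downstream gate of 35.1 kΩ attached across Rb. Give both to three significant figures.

Open-circuit: V = 26.1 × 15.0/(61.5 + 15.0) = 5.12 V.
With the load, Rb becomes Rb‖R_L = 10.51 kΩ, so V = 26.1 × 10.51/72.01 = 3.81 V.

Unloaded: 5.12 V; loaded: 3.81 V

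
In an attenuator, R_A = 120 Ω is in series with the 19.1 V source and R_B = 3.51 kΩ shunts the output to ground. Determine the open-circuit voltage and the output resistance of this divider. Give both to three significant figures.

V_th = 18.5 V, R_th = 116 Ω

V_th is the open-circuit tap voltage: 19.1 × 3510/(120 + 3510) = 18.5 V.
With the supply zeroed, R_A and R_B appear in parallel from the tap: R_th = R_A‖R_B = (120 × 3510)/3630 = 116 Ω.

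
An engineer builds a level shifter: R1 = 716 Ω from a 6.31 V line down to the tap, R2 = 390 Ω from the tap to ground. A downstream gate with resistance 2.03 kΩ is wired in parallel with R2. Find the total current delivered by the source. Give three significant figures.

R2‖R_L = 327.1 Ω, so the source sees R1 + R2‖R_L = 1043 Ω.
I = 6.31 V / 1043 Ω = 6.05 mA.

I ≈ 6.05 mA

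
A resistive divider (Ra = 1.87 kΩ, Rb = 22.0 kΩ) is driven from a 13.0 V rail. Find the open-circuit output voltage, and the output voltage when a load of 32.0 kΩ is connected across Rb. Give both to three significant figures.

Open-circuit: V = 13.0 × 22.0/(1.87 + 22.0) = 12.0 V.
With the load, Rb becomes Rb‖R_L = 13.04 kΩ, so V = 13.0 × 13.04/14.91 = 11.4 V.

Unloaded: 12.0 V; loaded: 11.4 V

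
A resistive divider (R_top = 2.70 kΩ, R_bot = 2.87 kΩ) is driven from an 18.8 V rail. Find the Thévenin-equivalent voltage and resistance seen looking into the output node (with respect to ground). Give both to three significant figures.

V_th = 9.69 V, R_th = 1.39 kΩ

V_th is the open-circuit tap voltage: 18.8 × 2.87/(2.70 + 2.87) = 9.69 V.
With the supply zeroed, R_top and R_bot appear in parallel from the tap: R_th = R_top‖R_bot = (2.70 × 2.87)/5.570 = 1.39 kΩ.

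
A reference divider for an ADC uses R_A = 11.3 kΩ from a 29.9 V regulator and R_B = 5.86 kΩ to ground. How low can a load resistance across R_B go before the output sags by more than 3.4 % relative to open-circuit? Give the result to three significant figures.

R_L(min) ≈ 110 kΩ

Output resistance R_th = R_A‖R_B = (11.3 × 5.86)/17.16 = 3.859 kΩ.
The fractional drop is R_th/(R_th + R_L); requiring this ≤ 0.0340 gives R_L ≥ R_th(1/0.0340 − 1) = 3.859 × 28.41 = 110 kΩ.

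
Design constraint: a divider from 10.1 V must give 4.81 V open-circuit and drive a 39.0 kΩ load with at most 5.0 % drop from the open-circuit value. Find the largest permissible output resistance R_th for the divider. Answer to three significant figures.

R_th ≤ 2.05 kΩ

Loading drop = R_th/(R_th + R_L) ≤ 0.0500, so R_th ≤ R_L · ε/(1−ε) = 39.0 kΩ × 0.0500/0.9500 = 2.05 kΩ.
(Any R1, R2 with R2/(R1+R2) = 0.476 and R1‖R2 ≤ 2.05 kΩ will meet the spec.)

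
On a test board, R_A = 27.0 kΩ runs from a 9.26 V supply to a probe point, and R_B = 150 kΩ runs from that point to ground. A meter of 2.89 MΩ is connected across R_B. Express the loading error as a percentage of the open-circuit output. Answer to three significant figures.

The divider's output (Thévenin) resistance is R_A‖R_B = 22.88 kΩ.
Fractional drop under load = R_th/(R_th + R_L) = 22.88 / (22.88 + 2890) = 0.007855.
So the output falls by 0.786 %.

0.786 %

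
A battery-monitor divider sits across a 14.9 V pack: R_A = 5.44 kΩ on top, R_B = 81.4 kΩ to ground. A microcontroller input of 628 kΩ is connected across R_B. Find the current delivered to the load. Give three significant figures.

R_B‖R_L = 72.06 kΩ; V_out = 14.9 × 72.06/77.50 = 13.85 V.
I_L = V_out / R_L = 13.85 / 628 kΩ = 0.0221 mA.

I_L ≈ 0.0221 mA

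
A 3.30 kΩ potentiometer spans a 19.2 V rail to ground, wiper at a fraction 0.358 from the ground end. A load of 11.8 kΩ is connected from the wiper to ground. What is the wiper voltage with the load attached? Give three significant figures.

V ≈ 6.46 V

The wiper splits the pot into (1−α)R = 2.119 kΩ above and αR = 1.181 kΩ below.
Lower section ‖ load = 1.074 kΩ.
V_wiper = 19.2 × 1.074/(2.119 + 1.074) = 6.46 V.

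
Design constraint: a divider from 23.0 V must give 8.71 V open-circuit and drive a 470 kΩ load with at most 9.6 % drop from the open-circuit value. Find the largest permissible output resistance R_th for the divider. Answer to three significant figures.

R_th ≤ 49.9 kΩ

Loading drop = R_th/(R_th + R_L) ≤ 0.0960, so R_th ≤ R_L · ε/(1−ε) = 470 kΩ × 0.0960/0.9040 = 49.9 kΩ.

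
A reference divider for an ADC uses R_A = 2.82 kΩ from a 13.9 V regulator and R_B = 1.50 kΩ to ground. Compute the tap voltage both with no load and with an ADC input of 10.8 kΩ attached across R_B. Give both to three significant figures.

Open-circuit: V = 13.9 × 1.50/(2.82 + 1.50) = 4.83 V.
With the load, R_B becomes R_B‖R_L = 1.317 kΩ, so V = 13.9 × 1.317/4.137 = 4.43 V.

Unloaded: 4.83 V; loaded: 4.43 V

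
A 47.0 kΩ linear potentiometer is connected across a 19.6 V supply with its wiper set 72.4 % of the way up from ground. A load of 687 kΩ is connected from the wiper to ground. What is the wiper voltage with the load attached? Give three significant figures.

The wiper splits the pot into (1−α)R = 12.97 kΩ above and αR = 34.03 kΩ below.
Lower section ‖ load = 32.42 kΩ.
V_wiper = 19.6 × 32.42/(12.97 + 32.42) = 14.0 V.

V ≈ 14.0 V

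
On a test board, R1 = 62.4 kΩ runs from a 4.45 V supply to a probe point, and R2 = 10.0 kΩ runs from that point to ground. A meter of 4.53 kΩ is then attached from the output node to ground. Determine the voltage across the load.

V_out ≈ 0.212 V

The load sits in parallel with R2: R2‖R_L = (10.0 × 4.53) / (10.0 + 4.53) = 3.118 kΩ.
V_out = 4.45 × 3.118 / (62.4 + 3.118) = 4.45 × 3.118/65.52 = 0.212 V.
(Unloaded it would have been 0.615 V.)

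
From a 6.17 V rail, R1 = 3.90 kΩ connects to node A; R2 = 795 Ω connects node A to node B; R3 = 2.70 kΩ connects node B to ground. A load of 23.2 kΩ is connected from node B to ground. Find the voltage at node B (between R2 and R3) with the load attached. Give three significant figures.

At node B, R3 is in parallel with the load: R3‖R_L = 2419 Ω.
Below node A the resistance is R2 + (R3‖R_L) = 3214 Ω, so V_A = 6.17 × 3214/7114 = 2.787 V.
Then V_B = V_A × (R3‖R_L)/(R2 + R3‖R_L) = 2.787 × 2419/3214 = 2.10 V.

V ≈ 2.10 V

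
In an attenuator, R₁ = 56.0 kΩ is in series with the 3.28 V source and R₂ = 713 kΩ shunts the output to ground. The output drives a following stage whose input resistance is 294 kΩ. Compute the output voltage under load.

V_out ≈ 2.58 V

The load sits in parallel with R₂: R₂‖R_L = (713 × 294) / (713 + 294) = 208.2 kΩ.
V_out = 3.28 × 208.2 / (56.0 + 208.2) = 3.28 × 208.2/264.2 = 2.58 V.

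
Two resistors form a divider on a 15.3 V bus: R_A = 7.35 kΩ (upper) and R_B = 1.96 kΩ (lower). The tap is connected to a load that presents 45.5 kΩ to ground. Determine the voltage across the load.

The load sits in parallel with R_B: R_B‖R_L = (1.96 × 45.5) / (1.96 + 45.5) = 1.879 kΩ.
V_out = 15.3 × 1.879 / (7.35 + 1.879) = 15.3 × 1.879/9.229 = 3.12 V.

V_out ≈ 3.12 V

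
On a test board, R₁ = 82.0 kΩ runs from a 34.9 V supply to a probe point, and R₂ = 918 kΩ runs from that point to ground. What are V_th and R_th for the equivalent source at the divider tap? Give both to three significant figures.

V_th = 32.0 V, R_th = 75.3 kΩ

V_th is the open-circuit tap voltage: 34.9 × 918/(82.0 + 918) = 32.0 V.
With the supply zeroed, R₁ and R₂ appear in parallel from the tap: R_th = R₁‖R₂ = (82.0 × 918)/1000 = 75.3 kΩ.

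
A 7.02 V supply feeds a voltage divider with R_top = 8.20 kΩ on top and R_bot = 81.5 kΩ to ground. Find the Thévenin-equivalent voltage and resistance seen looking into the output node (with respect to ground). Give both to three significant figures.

V_th is the open-circuit tap voltage: 7.02 × 81.5/(8.20 + 81.5) = 6.38 V.
With the supply zeroed, R_top and R_bot appear in parallel from the tap: R_th = R_top‖R_bot = (8.20 × 81.5)/89.70 = 7.45 kΩ.

V_th = 6.38 V, R_th = 7.45 kΩ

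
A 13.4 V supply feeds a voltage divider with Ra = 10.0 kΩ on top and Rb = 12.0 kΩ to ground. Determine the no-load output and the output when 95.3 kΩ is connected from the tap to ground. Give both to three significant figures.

Open-circuit: V = 13.4 × 12.0/(10.0 + 12.0) = 7.31 V.
With the load, Rb becomes Rb‖R_L = 10.66 kΩ, so V = 13.4 × 10.66/20.66 = 6.91 V.

Unloaded: 7.31 V; loaded: 6.91 V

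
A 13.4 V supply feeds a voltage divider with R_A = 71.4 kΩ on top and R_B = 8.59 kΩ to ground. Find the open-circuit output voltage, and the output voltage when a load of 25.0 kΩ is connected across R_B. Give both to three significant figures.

Open-circuit: V = 13.4 × 8.59/(71.4 + 8.59) = 1.44 V.
With the load, R_B becomes R_B‖R_L = 6.393 kΩ, so V = 13.4 × 6.393/77.79 = 1.10 V.

Unloaded: 1.44 V; loaded: 1.10 V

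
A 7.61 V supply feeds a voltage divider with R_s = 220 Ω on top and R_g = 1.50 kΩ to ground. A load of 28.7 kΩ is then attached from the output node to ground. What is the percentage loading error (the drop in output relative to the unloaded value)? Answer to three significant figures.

The divider's output (Thévenin) resistance is R_s‖R_g = 191.9 Ω.
Fractional drop under load = R_th/(R_th + R_L) = 191.9 / (191.9 + 28700) = 0.006641.
So the output falls by 0.664 %.

0.664 %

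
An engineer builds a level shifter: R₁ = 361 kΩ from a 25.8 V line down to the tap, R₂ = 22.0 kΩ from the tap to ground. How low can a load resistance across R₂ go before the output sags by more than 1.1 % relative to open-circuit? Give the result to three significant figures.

R_L(min) ≈ 1.86 MΩ

Output resistance R_th = R₁‖R₂ = (361 × 22.0)/383.0 = 20.74 kΩ.
The fractional drop is R_th/(R_th + R_L); requiring this ≤ 0.0110 gives R_L ≥ R_th(1/0.0110 − 1) = 20.74 × 89.91 = 1.86 MΩ.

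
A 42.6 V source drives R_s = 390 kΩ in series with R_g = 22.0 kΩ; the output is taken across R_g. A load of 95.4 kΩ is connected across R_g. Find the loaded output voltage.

V_out ≈ 1.87 V

The load sits in parallel with R_g: R_g‖R_L = (22.0 × 95.4) / (22.0 + 95.4) = 17.88 kΩ.
V_out = 42.6 × 17.88 / (390 + 17.88) = 42.6 × 17.88/407.9 = 1.87 V.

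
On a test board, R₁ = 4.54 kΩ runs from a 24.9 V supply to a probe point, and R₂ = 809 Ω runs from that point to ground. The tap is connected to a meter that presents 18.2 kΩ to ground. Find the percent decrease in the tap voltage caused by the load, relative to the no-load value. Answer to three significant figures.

3.64 %

The divider's output (Thévenin) resistance is R₁‖R₂ = 686.6 Ω.
Fractional drop under load = R_th/(R_th + R_L) = 686.6 / (686.6 + 18200) = 0.03636.
So the output falls by 3.64 %.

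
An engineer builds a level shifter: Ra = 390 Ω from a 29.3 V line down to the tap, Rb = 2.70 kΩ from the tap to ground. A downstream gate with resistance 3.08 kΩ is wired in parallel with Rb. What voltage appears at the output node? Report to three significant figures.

V_out ≈ 23.1 V

The load sits in parallel with Rb: Rb‖R_L = (2700 × 3080) / (2700 + 3080) = 1439 Ω.
V_out = 29.3 × 1439 / (390 + 1439) = 29.3 × 1439/1829 = 23.1 V.
(Unloaded it would have been 25.6 V.)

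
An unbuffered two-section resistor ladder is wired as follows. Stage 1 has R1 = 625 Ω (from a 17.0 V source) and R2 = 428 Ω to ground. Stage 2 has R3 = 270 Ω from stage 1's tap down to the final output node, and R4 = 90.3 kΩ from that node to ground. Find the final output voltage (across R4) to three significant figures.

V_out ≈ 6.87 V

Stage 2 presents R3+R4 = 90570 Ω as a load on stage 1's tap.
Stage 1's lower leg becomes R2‖(R3+R4) = 426.0 Ω, so V_mid = 17.0 × 426.0/1051 = 6.890 V.
Stage 2 is itself unloaded: V_out = V_mid × R4/(R3+R4) = 6.890 × 90300/90570 = 6.87 V.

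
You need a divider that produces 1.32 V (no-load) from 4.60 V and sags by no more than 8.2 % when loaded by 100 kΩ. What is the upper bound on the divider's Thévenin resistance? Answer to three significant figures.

Loading drop = R_th/(R_th + R_L) ≤ 0.0820, so R_th ≤ R_L · ε/(1−ε) = 100 kΩ × 0.0820/0.9180 = 8.93 kΩ.
(Any R1, R2 with R2/(R1+R2) = 0.287 and R1‖R2 ≤ 8.93 kΩ will meet the spec.)

R_th ≤ 8.93 kΩ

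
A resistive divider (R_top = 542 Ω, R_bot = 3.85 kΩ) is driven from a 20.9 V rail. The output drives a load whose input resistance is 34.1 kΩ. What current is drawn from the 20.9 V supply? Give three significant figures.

R_bot‖R_L = 3459 Ω, so the source sees R_top + R_bot‖R_L = 4001 Ω.
I = 20.9 V / 4001 Ω = 5.22 mA.

I ≈ 5.22 mA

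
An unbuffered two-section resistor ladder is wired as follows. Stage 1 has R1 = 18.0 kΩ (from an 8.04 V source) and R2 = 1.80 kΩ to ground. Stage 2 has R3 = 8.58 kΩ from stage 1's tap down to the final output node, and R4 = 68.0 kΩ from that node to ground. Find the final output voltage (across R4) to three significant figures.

V_out ≈ 0.635 V

Stage 2 presents R3+R4 = 76.58 kΩ as a load on stage 1's tap.
Stage 1's lower leg becomes R2‖(R3+R4) = 1.759 kΩ, so V_mid = 8.04 × 1.759/19.76 = 0.7156 V.
Stage 2 is itself unloaded: V_out = V_mid × R4/(R3+R4) = 0.7156 × 68.0/76.58 = 0.635 V.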